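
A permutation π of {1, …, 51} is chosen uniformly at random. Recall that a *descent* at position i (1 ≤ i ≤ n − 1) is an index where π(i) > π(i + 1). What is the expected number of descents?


Write X = Σ X_I over i = 1, …, 50, with X_I the indicator of one descent.
There are 50 indicators.
For each fixed i, the pair (π(i), π(i+1)) is a uniformly random ordered pair of distinct values from {1, …, 51}; by symmetry P[π(i) > π(i+1)] = 1/2.
By linearity: E[X] = 50 · (1/2) = (51 − 1) · (1/2) = 25 ≈ 25.00000.

E[X] = 25 = 25.00000.


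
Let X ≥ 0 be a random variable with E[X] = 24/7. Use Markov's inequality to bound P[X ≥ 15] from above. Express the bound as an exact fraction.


μ = E[X] = 24/7, a = 15.
Markov: P[X ≥ 15] ≤ μ/a = (24/7)/15 = 8/35.
Numerically: ≈ 0.228571.
(Since a = 15 > μ = 3.428571, the bound 8/35 is < 1 and informative.)

P[X ≥ 15] ≤ 8/35 ≈ 0.228571.


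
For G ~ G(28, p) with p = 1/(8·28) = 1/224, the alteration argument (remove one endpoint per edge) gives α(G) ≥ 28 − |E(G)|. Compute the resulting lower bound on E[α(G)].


E[|E(G)|] = C(28, 2)·p = 378 · (1/224) = 27/16.
E[α(G)] ≥ n − E[|E(G)|] = 28 − 27/16 = 421/16.
Numerically: ≈ 26.3125.
(This is only a lower bound; the true E[α(G)] may be larger.)

E[α(G)] ≥ 421/16 ≈ 26.3125.


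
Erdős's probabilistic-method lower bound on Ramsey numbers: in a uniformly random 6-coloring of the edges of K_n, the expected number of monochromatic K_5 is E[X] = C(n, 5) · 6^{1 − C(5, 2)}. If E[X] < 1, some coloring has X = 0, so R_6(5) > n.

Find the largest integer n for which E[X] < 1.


We need C(n, 5) · 6^{1 − 10} < 1, i.e. C(n, 5) < 6^{10 − 1} = 10077696.
Check values of n near the boundary:
  n = 65: C(65, 5) = 8259888; 8259888 < 10077696? YES
  n = 66: C(66, 5) = 8936928; 8936928 < 10077696? YES
  n = 67: C(67, 5) = 9657648; 9657648 < 10077696? YES
  n = 68: C(68, 5) = 10424128; 10424128 < 10077696? NO
  n = 69: C(69, 5) = 11238513; 11238513 < 10077696? NO
  n = 70: C(70, 5) = 12103014; 12103014 < 10077696? NO
The largest n with C(n, 5) < 10077696 is n = 67 (where E[X] = 67067/69984 ≈ 0.9583190). Hence R_6(5) > 67, i.e. R_6(5) ≥ 68.

Largest n = 67; hence R_6(5) > 67.


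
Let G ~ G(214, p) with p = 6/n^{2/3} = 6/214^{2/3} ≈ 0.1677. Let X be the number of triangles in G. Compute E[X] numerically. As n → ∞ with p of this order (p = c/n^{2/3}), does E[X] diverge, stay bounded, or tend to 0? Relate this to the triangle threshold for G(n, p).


Number of potential triangles: C(214, 3) = 1610564.
Each occurs with probability p³ ≈ (0.1677)³ ≈ 4.716569e-03.
By linearity: E[X] = C(214, 3)·p³ ≈ 1610564 · 4.716569e-03 ≈ 7596.3364.
Since α = 2/3 < 1, p = c/n^{2/3} ≫ 1/n is above the triangle threshold p ~ 1/n. Asymptotically E[X] ~ (c³/6)·n^{3(1−α)} = (6³/6)·n^{1} → ∞; triangles are abundant w.h.p.

E[X] ≈ 7596.3364; in regime p = Θ(1/n^{2/3}) E[X] diverges (above the triangle threshold p ~ 1/n).


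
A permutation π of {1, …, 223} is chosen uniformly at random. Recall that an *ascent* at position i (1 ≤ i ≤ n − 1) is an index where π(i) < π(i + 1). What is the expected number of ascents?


Write X = Σ X_I over i = 1, …, 222, with X_I the indicator of one ascent.
There are 222 indicators.
For each fixed i, the pair (π(i), π(i+1)) is a uniformly random ordered pair of distinct values from {1, …, 223}; by symmetry P[π(i) < π(i+1)] = 1/2.
By linearity: E[X] = 222 · (1/2) = (223 − 1) · (1/2) = 111 ≈ 111.0000.

E[X] = 111 = 111.0000.


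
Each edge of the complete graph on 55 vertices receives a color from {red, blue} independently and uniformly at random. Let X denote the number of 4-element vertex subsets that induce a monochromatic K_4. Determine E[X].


Let X = Σ_S X_S over the C(55, 4) = 341055 subsets S of size 4, where X_S = 1 if the K_4 on S is monochromatic.
For a fixed S, the K_4 on S has C(4, 2) = 6 edges. P[all 6 edges red] = (1/2)^6, and likewise for blue, so P[monochromatic] = 2·(1/2)^6 = 2^{1 − 6} = 1/32.
Summing: E[X] = C(55, 4) · 2^{1 − 6} = 341055 · 1/32 = 341055/32.
Numerically: E[X] ≈ 10657.969.

E[X] = C(55,4)·2^(1−C(4,2)) = 341055/32 ≈ 10657.969.


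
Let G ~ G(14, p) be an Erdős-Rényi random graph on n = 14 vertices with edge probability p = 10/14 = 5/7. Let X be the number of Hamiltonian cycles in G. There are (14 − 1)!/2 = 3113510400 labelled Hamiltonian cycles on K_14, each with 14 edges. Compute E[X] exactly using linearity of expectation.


K_14 has (14 − 1)!/2 = 3113510400 labelled Hamiltonian cycles.
For each such Hamiltonian cycle H, let X_H = 1 if all 14 edges of H are present in G. Then P[X_H = 1] = p^{14} = (5/7)^{14} = 6103515625/678223072849.
By linearity: E[X] = Σ_H E[X_H] = 3113510400 · p^{14} = 3113510400 · 6103515625/678223072849 = 2714765625000000000/96889010407.
Numerically: E[X] ≈ 2.8e+07.

E[X] = 3113510400 · (5/7)^{14} = 2714765625000000000/96889010407 ≈ 2.8e+07.


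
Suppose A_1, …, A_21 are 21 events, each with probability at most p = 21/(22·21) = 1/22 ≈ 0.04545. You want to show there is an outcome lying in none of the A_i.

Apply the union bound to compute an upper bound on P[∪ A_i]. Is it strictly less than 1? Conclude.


Union bound: P[∪_{i=1}^{21} A_i] ≤ Σ_i P[A_i] ≤ 21·p = 21·(1/22) = 21/22.
Numerically: 21/22 ≈ 0.95455.
Is 21/22 < 1? YES.
Since P[∪ A_i] ≤ 21/22 < 1, the complement has P[∩ A_i^c] ≥ 1 − 21/22 = 1/22 > 0, so some outcome avoids every A_i.

21·p = 21/22 ≈ 0.95455; existence CERTIFIED by the union bound.


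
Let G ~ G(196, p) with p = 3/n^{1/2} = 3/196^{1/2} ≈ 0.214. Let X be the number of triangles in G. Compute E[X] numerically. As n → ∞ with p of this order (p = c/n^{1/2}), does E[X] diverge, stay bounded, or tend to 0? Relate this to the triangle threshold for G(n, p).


Number of potential triangles: C(196, 3) = 1235780.
Each occurs with probability p³ ≈ (0.214)³ ≈ 9.83965e-03.
By linearity: E[X] = C(196, 3)·p³ ≈ 1235780 · 9.83965e-03 ≈ 12159.643.
Since α = 1/2 < 1, p = c/n^{1/2} ≫ 1/n is above the triangle threshold p ~ 1/n. Asymptotically E[X] ~ (c³/6)·n^{3(1−α)} = (3³/6)·n^{1.5} → ∞; triangles are abundant w.h.p.

E[X] ≈ 12159.643; in regime p = Θ(1/n^{1/2}) E[X] diverges (above the triangle threshold p ~ 1/n).


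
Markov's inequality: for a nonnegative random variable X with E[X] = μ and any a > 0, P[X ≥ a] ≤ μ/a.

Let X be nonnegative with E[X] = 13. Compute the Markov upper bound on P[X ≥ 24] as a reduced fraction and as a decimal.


μ = E[X] = 13, a = 24.
Markov: P[X ≥ 24] ≤ μ/a = (13)/24 = 13/24.
Numerically: ≈ 0.54167.
(Since a = 24 > μ = 13.00000, the bound 13/24 is < 1 and informative.)

P[X ≥ 24] ≤ 13/24 ≈ 0.54167.


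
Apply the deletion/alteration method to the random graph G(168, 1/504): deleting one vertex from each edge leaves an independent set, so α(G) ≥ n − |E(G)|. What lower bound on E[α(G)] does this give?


E[|E(G)|] = C(168, 2)·p = 14028 · (1/504) = 167/6.
E[α(G)] ≥ n − E[|E(G)|] = 168 − 167/6 = 841/6.
Numerically: ≈ 140.1667.
(This is only a lower bound; the true E[α(G)] may be larger.)

E[α(G)] ≥ 841/6 ≈ 140.1667.


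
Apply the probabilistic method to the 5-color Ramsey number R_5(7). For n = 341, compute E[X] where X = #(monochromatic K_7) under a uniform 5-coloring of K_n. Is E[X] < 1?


E[X] = C(341, 7) · 5^{1 − 21} = 99984606876440 · 5^{−20} = 99984606876440/95367431640625.
As a reduced fraction: E[X] = 19996921375288/19073486328125 ≈ 1.048415.
Is E[X] < 1? NO.
Since E[X] ≥ 1, the first-moment bound is inconclusive at n = 341; it does NOT by itself certify R_5(7) > 341.

E[X] = 19996921375288/19073486328125 ≈ 1.048415; E[X] ≥ 1; first-moment method inconclusive here.


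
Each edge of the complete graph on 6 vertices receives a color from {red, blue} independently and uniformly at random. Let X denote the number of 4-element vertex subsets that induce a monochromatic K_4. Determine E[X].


Let X = Σ_S X_S over the C(6, 4) = 15 subsets S of size 4, where X_S = 1 if the K_4 on S is monochromatic.
For a fixed S, the K_4 on S has C(4, 2) = 6 edges. P[all 6 edges red] = (1/2)^6, and likewise for blue, so P[monochromatic] = 2·(1/2)^6 = 2^{1 − 6} = 1/32.
Summing: E[X] = C(6, 4) · 2^{1 − 6} = 15 · 1/32 = 15/32.
Numerically: E[X] ≈ 0.4688.

E[X] = C(6,4)·2^(1−C(4,2)) = 15/32 ≈ 0.4688.


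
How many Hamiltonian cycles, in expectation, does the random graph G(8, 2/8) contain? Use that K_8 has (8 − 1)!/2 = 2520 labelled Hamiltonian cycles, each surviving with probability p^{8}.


K_8 has (8 − 1)!/2 = 2520 labelled Hamiltonian cycles.
For each such Hamiltonian cycle H, let X_H = 1 if all 8 edges of H are present in G. Then P[X_H = 1] = p^{8} = (1/4)^{8} = 1/65536.
By linearity: E[X] = Σ_H E[X_H] = 2520 · p^{8} = 2520 · 1/65536 = 315/8192.
Numerically: E[X] ≈ 0.03845.

E[X] = 2520 · (1/4)^{8} = 315/8192 ≈ 0.03845.


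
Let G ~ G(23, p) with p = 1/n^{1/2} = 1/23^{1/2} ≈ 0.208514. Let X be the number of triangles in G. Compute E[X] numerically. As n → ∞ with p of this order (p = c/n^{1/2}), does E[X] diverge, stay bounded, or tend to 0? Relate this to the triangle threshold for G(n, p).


Number of potential triangles: C(23, 3) = 1771.
Each occurs with probability p³ ≈ (0.208514)³ ≈ 9.06584409e-03.
By linearity: E[X] = C(23, 3)·p³ ≈ 1771 · 9.06584409e-03 ≈ 16.055610.
Since α = 1/2 < 1, p = c/n^{1/2} ≫ 1/n is above the triangle threshold p ~ 1/n. Asymptotically E[X] ~ (c³/6)·n^{3(1−α)} = (1³/6)·n^{1.5} → ∞; triangles are abundant w.h.p.

E[X] ≈ 16.055610; in regime p = Θ(1/n^{1/2}) E[X] diverges (above the triangle threshold p ~ 1/n).


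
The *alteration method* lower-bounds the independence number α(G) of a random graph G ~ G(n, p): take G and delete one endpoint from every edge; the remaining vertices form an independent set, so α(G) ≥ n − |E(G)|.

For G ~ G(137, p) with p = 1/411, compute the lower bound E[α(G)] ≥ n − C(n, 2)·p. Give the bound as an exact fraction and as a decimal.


E[|E(G)|] = C(137, 2)·p = 9316 · (1/411) = 68/3.
E[α(G)] ≥ n − E[|E(G)|] = 137 − 68/3 = 343/3.
Numerically: ≈ 114.3333.
(This is only a lower bound; the true E[α(G)] may be larger.)

E[α(G)] ≥ 343/3 ≈ 114.3333.


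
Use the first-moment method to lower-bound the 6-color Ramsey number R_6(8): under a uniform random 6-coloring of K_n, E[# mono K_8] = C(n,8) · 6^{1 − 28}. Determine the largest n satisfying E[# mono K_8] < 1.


We need C(n, 8) · 6^{1 − 28} < 1, i.e. C(n, 8) < 6^{28 − 1} = 1023490369077469249536.
Check values of n near the boundary:
  n = 1592: C(1592, 8) = 1005480414540892933435; 1005480414540892933435 < 1023490369077469249536? YES
  n = 1593: C(1593, 8) = 1010555394551193970323; 1010555394551193970323 < 1023490369077469249536? YES
  n = 1594: C(1594, 8) = 1015652773590544255167; 1015652773590544255167 < 1023490369077469249536? YES
  n = 1595: C(1595, 8) = 1020772636343363633895; 1020772636343363633895 < 1023490369077469249536? YES
  n = 1596: C(1596, 8) = 1025915067760710553965; 1025915067760710553965 < 1023490369077469249536? NO
The largest n with C(n, 8) < 1023490369077469249536 is n = 1595 (where E[X] = 113419181815929292655/113721152119718805504 ≈ 0.9973446). Hence R_6(8) > 1595, i.e. R_6(8) ≥ 1596.

Largest n = 1595; hence R_6(8) > 1595.


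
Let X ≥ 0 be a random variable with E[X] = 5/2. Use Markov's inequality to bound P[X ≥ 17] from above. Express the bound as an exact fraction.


μ = E[X] = 5/2, a = 17.
Markov: P[X ≥ 17] ≤ μ/a = (5/2)/17 = 5/34.
Numerically: ≈ 0.14706.
(Since a = 17 > μ = 2.50000, the bound 5/34 is < 1 and informative.)

P[X ≥ 17] ≤ 5/34 ≈ 0.14706.


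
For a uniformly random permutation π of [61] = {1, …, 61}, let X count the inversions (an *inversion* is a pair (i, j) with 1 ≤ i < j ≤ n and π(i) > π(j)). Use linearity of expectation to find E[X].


Write X = Σ X_I over the C(61, 2) = 1830 pairs i < j, with X_I the indicator of one inversion.
There are 1830 indicators.
For each fixed pair i < j, the values π(i) and π(j) are two distinct elements of {1, …, 61} in uniformly random order; by symmetry P[π(i) > π(j)] = 1/2.
By linearity: E[X] = 1830 · (1/2) = C(61, 2) · (1/2) = 1830/2 = 915 ≈ 915.000000.

E[X] = 915 = 915.000000.


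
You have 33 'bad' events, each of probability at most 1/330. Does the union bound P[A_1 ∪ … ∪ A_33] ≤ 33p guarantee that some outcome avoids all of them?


Union bound: P[∪_{i=1}^{33} A_i] ≤ Σ_i P[A_i] ≤ 33·p = 33·(1/330) = 1/10.
Numerically: 1/10 ≈ 0.1000.
Is 1/10 < 1? YES.
Since P[∪ A_i] ≤ 1/10 < 1, the complement has P[∩ A_i^c] ≥ 1 − 1/10 = 9/10 > 0, so some outcome avoids every A_i.

33·p = 1/10 ≈ 0.1000; existence CERTIFIED by the union bound.


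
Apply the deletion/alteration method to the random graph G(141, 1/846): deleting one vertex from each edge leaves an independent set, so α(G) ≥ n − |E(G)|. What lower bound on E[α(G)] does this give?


E[|E(G)|] = C(141, 2)·p = 9870 · (1/846) = 35/3.
E[α(G)] ≥ n − E[|E(G)|] = 141 − 35/3 = 388/3.
Numerically: ≈ 129.33333.
(This is only a lower bound; the true E[α(G)] may be larger.)

E[α(G)] ≥ 388/3 ≈ 129.33333.


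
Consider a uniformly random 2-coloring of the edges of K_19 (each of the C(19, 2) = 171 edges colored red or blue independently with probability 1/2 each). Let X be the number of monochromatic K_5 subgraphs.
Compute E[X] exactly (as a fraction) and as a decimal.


Let X = Σ_S X_S over the C(19, 5) = 11628 subsets S of size 5, where X_S = 1 if the K_5 on S is monochromatic.
For a fixed S, the K_5 on S has C(5, 2) = 10 edges. P[all 10 edges red] = (1/2)^10, and likewise for blue, so P[monochromatic] = 2·(1/2)^10 = 2^{1 − 10} = 1/512.
By linearity of expectation: E[X] = C(19, 5) · 2^{1 − 10} = 11628 · 1/512 = 2907/128.
Numerically: E[X] ≈ 22.711.

E[X] = C(19,5)·2^(1−C(5,2)) = 2907/128 ≈ 22.711.


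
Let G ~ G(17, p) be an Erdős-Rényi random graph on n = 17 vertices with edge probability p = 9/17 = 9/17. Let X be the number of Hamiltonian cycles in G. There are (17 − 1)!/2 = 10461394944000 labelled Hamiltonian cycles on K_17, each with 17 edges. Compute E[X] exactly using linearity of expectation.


K_17 has (17 − 1)!/2 = 10461394944000 labelled Hamiltonian cycles.
For each such Hamiltonian cycle H, let X_H = 1 if all 17 edges of H are present in G. Then P[X_H = 1] = p^{17} = (9/17)^{17} = 16677181699666569/827240261886336764177.
By linearity of expectation: E[X] = Σ_H E[X_H] = 10461394944000 · p^{17} = 10461394944000 · 16677181699666569/827240261886336764177 = 174466584313061171422427136000/827240261886336764177.
Numerically: E[X] ≈ 2.11e+08.

E[X] = 10461394944000 · (9/17)^{17} = 174466584313061171422427136000/827240261886336764177 ≈ 2.11e+08.


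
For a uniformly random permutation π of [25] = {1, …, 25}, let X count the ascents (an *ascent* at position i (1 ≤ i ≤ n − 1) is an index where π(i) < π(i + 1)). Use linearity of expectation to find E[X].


Write X = Σ X_I over i = 1, …, 24, with X_I the indicator of one ascent.
There are 24 indicators.
For each fixed i, the pair (π(i), π(i+1)) is a uniformly random ordered pair of distinct values from {1, …, 25}; by symmetry P[π(i) < π(i+1)] = 1/2.
By linearity: E[X] = 24 · (1/2) = (25 − 1) · (1/2) = 12 ≈ 12.000000.

E[X] = 12 = 12.000000.


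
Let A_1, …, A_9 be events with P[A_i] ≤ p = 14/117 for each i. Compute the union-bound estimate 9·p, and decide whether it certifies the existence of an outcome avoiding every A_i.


Union bound: P[∪_{i=1}^{9} A_i] ≤ Σ_i P[A_i] ≤ 9·p = 9·(14/117) = 14/13.
Numerically: 14/13 ≈ 1.07692.
Is 14/13 < 1? NO.
Since the bound 14/13 is ≥ 1, the union bound is uninformative here; it does NOT by itself certify existence.

9·p = 14/13 ≈ 1.07692; existence NOT certified by the union bound.


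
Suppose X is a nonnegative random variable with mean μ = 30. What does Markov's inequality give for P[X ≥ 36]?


μ = E[X] = 30, a = 36.
Markov: P[X ≥ 36] ≤ μ/a = (30)/36 = 5/6.
Numerically: ≈ 0.83333.
(Since a = 36 > μ = 30.00000, the bound 5/6 is < 1 and informative.)

P[X ≥ 36] ≤ 5/6 ≈ 0.83333.


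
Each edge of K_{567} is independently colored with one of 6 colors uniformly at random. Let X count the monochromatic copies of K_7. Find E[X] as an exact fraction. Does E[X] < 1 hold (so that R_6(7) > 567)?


E[X] = C(567, 7) · 6^{1 − 21} = 3601671315933933 · 6^{−20} = 3601671315933933/3656158440062976.
As a reduced fraction: E[X] = 44465077974493/45137758519296 ≈ 0.985.
Is E[X] < 1? YES.
Since E[X] < 1, there exists a 6-coloring of K_{567} with no monochromatic K_7; hence R_6(7) > 567.

E[X] = 44465077974493/45137758519296 ≈ 0.985; E[X] < 1, so R_6(7) > 567.


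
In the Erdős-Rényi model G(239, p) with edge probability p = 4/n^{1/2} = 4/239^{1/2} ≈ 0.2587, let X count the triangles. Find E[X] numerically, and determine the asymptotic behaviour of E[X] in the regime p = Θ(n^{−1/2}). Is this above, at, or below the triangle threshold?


Number of potential triangles: C(239, 3) = 2246839.
Each occurs with probability p³ ≈ (0.2587)³ ≈ 1.732141e-02.
By linearity: E[X] = C(239, 3)·p³ ≈ 2246839 · 1.732141e-02 ≈ 38918.4089.
Since α = 1/2 < 1, p = c/n^{1/2} ≫ 1/n is above the triangle threshold p ~ 1/n. Asymptotically E[X] ~ (c³/6)·n^{3(1−α)} = (4³/6)·n^{1.5} → ∞; triangles are abundant w.h.p.

E[X] ≈ 38918.4089; in regime p = Θ(1/n^{1/2}) E[X] diverges (above the triangle threshold p ~ 1/n).


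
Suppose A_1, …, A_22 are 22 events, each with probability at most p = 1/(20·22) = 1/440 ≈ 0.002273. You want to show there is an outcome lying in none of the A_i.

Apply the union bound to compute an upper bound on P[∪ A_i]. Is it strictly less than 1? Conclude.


Union bound: P[∪_{i=1}^{22} A_i] ≤ Σ_i P[A_i] ≤ 22·p = 22·(1/440) = 1/20.
Numerically: 1/20 ≈ 0.050000.
Is 1/20 < 1? YES.
Since P[∪ A_i] ≤ 1/20 < 1, the complement has P[∩ A_i^c] ≥ 1 − 1/20 = 19/20 > 0, so some outcome avoids every A_i.

22·p = 1/20 ≈ 0.050000; existence CERTIFIED by the union bound.


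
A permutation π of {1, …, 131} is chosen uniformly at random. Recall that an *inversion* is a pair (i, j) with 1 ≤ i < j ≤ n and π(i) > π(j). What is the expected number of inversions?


Write X = Σ X_I over the C(131, 2) = 8515 pairs i < j, with X_I the indicator of one inversion.
There are 8515 indicators.
For each fixed pair i < j, the values π(i) and π(j) are two distinct elements of {1, …, 131} in uniformly random order; by symmetry P[π(i) > π(j)] = 1/2.
By linearity: E[X] = 8515 · (1/2) = C(131, 2) · (1/2) = 8515/2 = 8515/2 ≈ 4257.500.

E[X] = 8515/2 = 4257.500.


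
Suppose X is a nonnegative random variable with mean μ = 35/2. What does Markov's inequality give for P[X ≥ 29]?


μ = E[X] = 35/2, a = 29.
Markov: P[X ≥ 29] ≤ μ/a = (35/2)/29 = 35/58.
Numerically: ≈ 0.6034.
(Since a = 29 > μ = 17.5000, the bound 35/58 is < 1 and informative.)

P[X ≥ 29] ≤ 35/58 ≈ 0.6034.


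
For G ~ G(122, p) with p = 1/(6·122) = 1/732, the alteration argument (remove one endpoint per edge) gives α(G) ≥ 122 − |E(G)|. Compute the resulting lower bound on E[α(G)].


E[|E(G)|] = C(122, 2)·p = 7381 · (1/732) = 121/12.
E[α(G)] ≥ n − E[|E(G)|] = 122 − 121/12 = 1343/12.
Numerically: ≈ 111.9167.
(This is only a lower bound; the true E[α(G)] may be larger.)

E[α(G)] ≥ 1343/12 ≈ 111.9167.


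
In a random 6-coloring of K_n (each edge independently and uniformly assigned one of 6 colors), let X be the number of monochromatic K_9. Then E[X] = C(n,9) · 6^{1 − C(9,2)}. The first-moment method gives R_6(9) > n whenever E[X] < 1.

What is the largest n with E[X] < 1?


We need C(n, 9) · 6^{1 − 36} < 1, i.e. C(n, 9) < 6^{36 − 1} = 1719070799748422591028658176.
Check values of n near the boundary:
  n = 4407: C(4407, 9) = 1713856532599459170657070050; 1713856532599459170657070050 < 1719070799748422591028658176? YES
  n = 4408: C(4408, 9) = 1717362945146264156457459600; 1717362945146264156457459600 < 1719070799748422591028658176? YES
  n = 4409: C(4409, 9) = 1720875732988608787686577131; 1720875732988608787686577131 < 1719070799748422591028658176? NO
The largest n with C(n, 9) < 1719070799748422591028658176 is n = 4408 (where E[X] = 35778394690547169926197075/35813974994758803979763712 ≈ 0.9990065). Hence R_6(9) > 4408, i.e. R_6(9) ≥ 4409.

Largest n = 4408; hence R_6(9) > 4408.


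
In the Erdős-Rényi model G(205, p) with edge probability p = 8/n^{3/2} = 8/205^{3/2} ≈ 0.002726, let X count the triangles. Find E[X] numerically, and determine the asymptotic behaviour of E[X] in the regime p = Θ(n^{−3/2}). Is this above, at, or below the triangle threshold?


Number of potential triangles: C(205, 3) = 1414910.
Each occurs with probability p³ ≈ (0.002726)³ ≈ 2.024779e-08.
By linearity: E[X] = C(205, 3)·p³ ≈ 1414910 · 2.024779e-08 ≈ 0.0286.
Since α = 3/2 > 1, p = c/n^{3/2} = o(1/n) is below the triangle threshold p ~ 1/n. Asymptotically E[X] ~ (c³/6)·n^{3(1−α)} = (8³/6)·n^{-1.5} → 0, so by Markov's inequality G has no triangles w.h.p.

E[X] ≈ 0.0286; in regime p = Θ(1/n^{3/2}) E[X] tends to 0 (below the triangle threshold p ~ 1/n).


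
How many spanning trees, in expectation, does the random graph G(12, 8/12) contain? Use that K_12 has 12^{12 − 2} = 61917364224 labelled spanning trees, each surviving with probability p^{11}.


K_12 has 12^{12 − 2} = 61917364224 labelled spanning trees.
For each such spanning tree H, let X_H = 1 if all 11 edges of H are present in G. Then P[X_H = 1] = p^{11} = (2/3)^{11} = 2048/177147.
By linearity of expectation: E[X] = Σ_H E[X_H] = 61917364224 · p^{11} = 61917364224 · 2048/177147 = 2147483648/3.
Numerically: E[X] ≈ 7.15828e+08.

E[X] = 61917364224 · (2/3)^{11} = 2147483648/3 ≈ 7.15828e+08.


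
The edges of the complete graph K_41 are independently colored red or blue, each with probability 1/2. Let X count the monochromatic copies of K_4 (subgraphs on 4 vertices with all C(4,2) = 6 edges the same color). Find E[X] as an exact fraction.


Let X = Σ_S X_S over the C(41, 4) = 101270 subsets S of size 4, where X_S = 1 if the K_4 on S is monochromatic.
For a fixed S, the K_4 on S has C(4, 2) = 6 edges. P[all 6 edges red] = (1/2)^6, and likewise for blue, so P[monochromatic] = 2·(1/2)^6 = 2^{1 − 6} = 1/32.
By linearity: E[X] = C(41, 4) · 2^{1 − 6} = 101270 · 1/32 = 50635/16.
Numerically: E[X] ≈ 3164.687500.

E[X] = C(41,4)·2^(1−C(4,2)) = 50635/16 ≈ 3164.687500.


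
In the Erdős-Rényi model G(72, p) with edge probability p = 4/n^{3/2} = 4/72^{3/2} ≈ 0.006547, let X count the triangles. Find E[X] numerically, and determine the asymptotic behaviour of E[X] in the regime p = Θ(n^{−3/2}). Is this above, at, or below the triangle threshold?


Number of potential triangles: C(72, 3) = 59640.
Each occurs with probability p³ ≈ (0.006547)³ ≈ 2.806621e-07.
By linearity: E[X] = C(72, 3)·p³ ≈ 59640 · 2.806621e-07 ≈ 0.0167.
Since α = 3/2 > 1, p = c/n^{3/2} = o(1/n) is below the triangle threshold p ~ 1/n. Asymptotically E[X] ~ (c³/6)·n^{3(1−α)} = (4³/6)·n^{-1.5} → 0, so by Markov's inequality G has no triangles w.h.p.

E[X] ≈ 0.0167; in regime p = Θ(1/n^{3/2}) E[X] tends to 0 (below the triangle threshold p ~ 1/n).


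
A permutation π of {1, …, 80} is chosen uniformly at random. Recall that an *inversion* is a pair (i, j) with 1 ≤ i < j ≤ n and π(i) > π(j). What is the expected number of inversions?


Write X = Σ X_I over the C(80, 2) = 3160 pairs i < j, with X_I the indicator of one inversion.
There are 3160 indicators.
For each fixed pair i < j, the values π(i) and π(j) are two distinct elements of {1, …, 80} in uniformly random order; by symmetry P[π(i) > π(j)] = 1/2.
By linearity: E[X] = 3160 · (1/2) = C(80, 2) · (1/2) = 3160/2 = 1580 ≈ 1580.000000.

E[X] = 1580 = 1580.000000.


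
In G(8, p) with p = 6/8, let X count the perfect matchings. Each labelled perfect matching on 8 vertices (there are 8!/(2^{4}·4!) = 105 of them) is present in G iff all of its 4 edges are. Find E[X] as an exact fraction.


K_8 has 8!/(2^{4}·4!) = 105 labelled perfect matchings.
For each such perfect matching H, let X_H = 1 if all 4 edges of H are present in G. Then P[X_H = 1] = p^{4} = (3/4)^{4} = 81/256.
Summing the indicators: E[X] = Σ_H E[X_H] = 105 · p^{4} = 105 · 81/256 = 8505/256.
Numerically: E[X] ≈ 33.223.

E[X] = 105 · (3/4)^{4} = 8505/256 ≈ 33.223.


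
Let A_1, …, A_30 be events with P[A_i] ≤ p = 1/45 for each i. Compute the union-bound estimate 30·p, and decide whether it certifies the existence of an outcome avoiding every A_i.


Union bound: P[∪_{i=1}^{30} A_i] ≤ Σ_i P[A_i] ≤ 30·p = 30·(1/45) = 2/3.
Numerically: 2/3 ≈ 0.667.
Is 2/3 < 1? YES.
Since P[∪ A_i] ≤ 2/3 < 1, the complement has P[∩ A_i^c] ≥ 1 − 2/3 = 1/3 > 0, so some outcome avoids every A_i.

30·p = 2/3 ≈ 0.667; existence CERTIFIED by the union bound.


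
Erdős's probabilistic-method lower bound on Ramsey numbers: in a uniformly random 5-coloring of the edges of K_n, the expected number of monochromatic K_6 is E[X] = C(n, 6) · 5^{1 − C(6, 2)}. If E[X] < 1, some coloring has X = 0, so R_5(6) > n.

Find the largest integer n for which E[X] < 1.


We need C(n, 6) · 5^{1 − 15} < 1, i.e. C(n, 6) < 5^{15 − 1} = 6103515625.
Check values of n near the boundary:
  n = 128: C(128, 6) = 5423611200; 5423611200 < 6103515625? YES
  n = 129: C(129, 6) = 5688177600; 5688177600 < 6103515625? YES
  n = 130: C(130, 6) = 5963412000; 5963412000 < 6103515625? YES
  n = 131: C(131, 6) = 6249655776; 6249655776 < 6103515625? NO
  n = 132: C(132, 6) = 6547258432; 6547258432 < 6103515625? NO
  n = 133: C(133, 6) = 6856577728; 6856577728 < 6103515625? NO
The largest n with C(n, 6) < 6103515625 is n = 130 (where E[X] = 47707296/48828125 ≈ 0.977045). Hence R_5(6) > 130, i.e. R_5(6) ≥ 131.

Largest n = 130; hence R_5(6) > 130.


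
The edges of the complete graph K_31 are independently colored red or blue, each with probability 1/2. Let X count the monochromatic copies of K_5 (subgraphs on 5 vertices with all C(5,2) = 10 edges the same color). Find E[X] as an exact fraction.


Let X = Σ_S X_S over the C(31, 5) = 169911 subsets S of size 5, where X_S = 1 if the K_5 on S is monochromatic.
For a fixed S, the K_5 on S has C(5, 2) = 10 edges. P[all 10 edges red] = (1/2)^10, and likewise for blue, so P[monochromatic] = 2·(1/2)^10 = 2^{1 − 10} = 1/512.
By linearity of expectation: E[X] = C(31, 5) · 2^{1 − 10} = 169911 · 1/512 = 169911/512.
Numerically: E[X] ≈ 331.857.

E[X] = C(31,5)·2^(1−C(5,2)) = 169911/512 ≈ 331.857.


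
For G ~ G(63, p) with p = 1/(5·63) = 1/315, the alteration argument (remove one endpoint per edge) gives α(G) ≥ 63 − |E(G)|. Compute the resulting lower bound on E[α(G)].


E[|E(G)|] = C(63, 2)·p = 1953 · (1/315) = 31/5.
E[α(G)] ≥ n − E[|E(G)|] = 63 − 31/5 = 284/5.
Numerically: ≈ 56.800.
(This is only a lower bound; the true E[α(G)] may be larger.)

E[α(G)] ≥ 284/5 ≈ 56.800.


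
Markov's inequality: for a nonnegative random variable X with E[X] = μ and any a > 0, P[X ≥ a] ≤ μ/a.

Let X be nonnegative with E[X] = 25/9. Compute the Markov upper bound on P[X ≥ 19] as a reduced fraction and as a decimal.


μ = E[X] = 25/9, a = 19.
Markov: P[X ≥ 19] ≤ μ/a = (25/9)/19 = 25/171.
Numerically: ≈ 0.146.
(Since a = 19 > μ = 2.778, the bound 25/171 is < 1 and informative.)

P[X ≥ 19] ≤ 25/171 ≈ 0.146.


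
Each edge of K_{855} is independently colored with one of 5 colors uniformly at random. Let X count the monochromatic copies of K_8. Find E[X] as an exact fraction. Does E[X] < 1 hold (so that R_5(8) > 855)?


E[X] = C(855, 8) · 5^{1 − 28} = 6854000254398702450 · 5^{−27} = 6854000254398702450/7450580596923828125.
As a reduced fraction: E[X] = 274160010175948098/298023223876953125 ≈ 0.919928.
Is E[X] < 1? YES.
Since E[X] < 1, there exists a 5-coloring of K_{855} with no monochromatic K_8; hence R_5(8) > 855.

E[X] = 274160010175948098/298023223876953125 ≈ 0.919928; E[X] < 1, so R_5(8) > 855.


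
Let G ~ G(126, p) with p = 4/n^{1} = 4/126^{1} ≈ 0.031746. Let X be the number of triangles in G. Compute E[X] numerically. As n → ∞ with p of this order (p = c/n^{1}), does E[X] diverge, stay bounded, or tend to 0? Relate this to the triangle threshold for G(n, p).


Number of potential triangles: C(126, 3) = 325500.
Each occurs with probability p³ ≈ (0.031746)³ ≈ 3.1993985e-05.
By linearity: E[X] = C(126, 3)·p³ ≈ 325500 · 3.1993985e-05 ≈ 10.41404.
Here α = 1, so p = 4/n is exactly at the triangle threshold p ~ 1/n. Asymptotically E[X] → c³/6 = 4³/6 = 32/3 ≈ 10.66667, a bounded constant. In this regime the triangle count is asymptotically Poisson(c³/6).

E[X] ≈ 10.41404; in regime p = Θ(1/n^{1}) E[X] stays bounded (at the triangle threshold p ~ 1/n).


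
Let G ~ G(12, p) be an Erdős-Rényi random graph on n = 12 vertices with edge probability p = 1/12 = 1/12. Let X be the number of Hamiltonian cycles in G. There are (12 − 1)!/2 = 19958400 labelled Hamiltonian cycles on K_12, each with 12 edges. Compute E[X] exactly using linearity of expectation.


K_12 has (12 − 1)!/2 = 19958400 labelled Hamiltonian cycles.
For each such Hamiltonian cycle H, let X_H = 1 if all 12 edges of H are present in G. Then P[X_H = 1] = p^{12} = (1/12)^{12} = 1/8916100448256.
By linearity: E[X] = Σ_H E[X_H] = 19958400 · p^{12} = 19958400 · 1/8916100448256 = 1925/859963392.
Numerically: E[X] ≈ 2.238e-06.

E[X] = 19958400 · (1/12)^{12} = 1925/859963392 ≈ 2.238e-06.


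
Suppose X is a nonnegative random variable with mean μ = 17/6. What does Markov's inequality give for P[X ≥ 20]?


μ = E[X] = 17/6, a = 20.
Markov: P[X ≥ 20] ≤ μ/a = (17/6)/20 = 17/120.
Numerically: ≈ 0.141667.
(Since a = 20 > μ = 2.833333, the bound 17/120 is < 1 and informative.)

P[X ≥ 20] ≤ 17/120 ≈ 0.141667.


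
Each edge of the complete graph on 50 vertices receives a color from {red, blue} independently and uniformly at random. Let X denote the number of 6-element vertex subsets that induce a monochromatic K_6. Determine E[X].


Let X = Σ_S X_S over the C(50, 6) = 15890700 subsets S of size 6, where X_S = 1 if the K_6 on S is monochromatic.
For a fixed S, the K_6 on S has C(6, 2) = 15 edges. P[all 15 edges red] = (1/2)^15, and likewise for blue, so P[monochromatic] = 2·(1/2)^15 = 2^{1 − 15} = 1/16384.
By linearity: E[X] = C(50, 6) · 2^{1 − 15} = 15890700 · 1/16384 = 3972675/4096.
Numerically: E[X] ≈ 969.8914.

E[X] = C(50,6)·2^(1−C(6,2)) = 3972675/4096 ≈ 969.8914.


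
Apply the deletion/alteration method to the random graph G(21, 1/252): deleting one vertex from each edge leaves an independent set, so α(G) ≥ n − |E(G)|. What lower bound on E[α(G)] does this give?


E[|E(G)|] = C(21, 2)·p = 210 · (1/252) = 5/6.
E[α(G)] ≥ n − E[|E(G)|] = 21 − 5/6 = 121/6.
Numerically: ≈ 20.166667.
(This is only a lower bound; the true E[α(G)] may be larger.)

E[α(G)] ≥ 121/6 ≈ 20.166667.


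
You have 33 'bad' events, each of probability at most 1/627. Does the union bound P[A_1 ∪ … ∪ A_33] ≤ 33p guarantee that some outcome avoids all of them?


Union bound: P[∪_{i=1}^{33} A_i] ≤ Σ_i P[A_i] ≤ 33·p = 33·(1/627) = 1/19.
Numerically: 1/19 ≈ 0.05263.
Is 1/19 < 1? YES.
Since P[∪ A_i] ≤ 1/19 < 1, the complement has P[∩ A_i^c] ≥ 1 − 1/19 = 18/19 > 0, so some outcome avoids every A_i.

33·p = 1/19 ≈ 0.05263; existence CERTIFIED by the union bound.


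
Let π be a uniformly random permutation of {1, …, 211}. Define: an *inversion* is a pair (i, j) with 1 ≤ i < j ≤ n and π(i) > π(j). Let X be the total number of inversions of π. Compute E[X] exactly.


Write X = Σ X_I over the C(211, 2) = 22155 pairs i < j, with X_I the indicator of one inversion.
There are 22155 indicators.
For each fixed pair i < j, the values π(i) and π(j) are two distinct elements of {1, …, 211} in uniformly random order; by symmetry P[π(i) > π(j)] = 1/2.
By linearity: E[X] = 22155 · (1/2) = C(211, 2) · (1/2) = 22155/2 = 22155/2 ≈ 11077.500.

E[X] = 22155/2 = 11077.500.


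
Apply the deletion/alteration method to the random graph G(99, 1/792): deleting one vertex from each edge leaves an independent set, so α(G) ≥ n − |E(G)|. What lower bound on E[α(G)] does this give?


E[|E(G)|] = C(99, 2)·p = 4851 · (1/792) = 49/8.
E[α(G)] ≥ n − E[|E(G)|] = 99 − 49/8 = 743/8.
Numerically: ≈ 92.87500.
(This is only a lower bound; the true E[α(G)] may be larger.)

E[α(G)] ≥ 743/8 ≈ 92.87500.


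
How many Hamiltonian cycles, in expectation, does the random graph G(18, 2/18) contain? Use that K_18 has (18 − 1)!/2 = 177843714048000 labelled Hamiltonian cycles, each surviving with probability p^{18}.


K_18 has (18 − 1)!/2 = 177843714048000 labelled Hamiltonian cycles.
For each such Hamiltonian cycle H, let X_H = 1 if all 18 edges of H are present in G. Then P[X_H = 1] = p^{18} = (1/9)^{18} = 1/150094635296999121.
By linearity of expectation: E[X] = Σ_H E[X_H] = 177843714048000 · p^{18} = 177843714048000 · 1/150094635296999121 = 243955712000/205891132094649.
Numerically: E[X] ≈ 0.00118488.

E[X] = 177843714048000 · (1/9)^{18} = 243955712000/205891132094649 ≈ 0.00118488.


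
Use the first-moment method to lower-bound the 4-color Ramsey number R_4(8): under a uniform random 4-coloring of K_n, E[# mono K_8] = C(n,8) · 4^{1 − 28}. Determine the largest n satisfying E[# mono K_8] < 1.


We need C(n, 8) · 4^{1 − 28} < 1, i.e. C(n, 8) < 4^{28 − 1} = 18014398509481984.
Check values of n near the boundary:
  n = 407: C(407, 8) = 17424959239309050; 17424959239309050 < 18014398509481984? YES
  n = 408: C(408, 8) = 17773458424095231; 17773458424095231 < 18014398509481984? YES
  n = 409: C(409, 8) = 18128041135797879; 18128041135797879 < 18014398509481984? NO
The largest n with C(n, 8) < 18014398509481984 is n = 408 (where E[X] = 17773458424095231/18014398509481984 ≈ 0.98663). Hence R_4(8) > 408, i.e. R_4(8) ≥ 409.

Largest n = 408; hence R_4(8) > 408.


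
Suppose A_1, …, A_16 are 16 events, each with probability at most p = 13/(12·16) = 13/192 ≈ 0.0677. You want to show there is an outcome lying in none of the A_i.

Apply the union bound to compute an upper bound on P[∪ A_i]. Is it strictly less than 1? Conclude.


Union bound: P[∪_{i=1}^{16} A_i] ≤ Σ_i P[A_i] ≤ 16·p = 16·(13/192) = 13/12.
Numerically: 13/12 ≈ 1.0833.
Is 13/12 < 1? NO.
Since the bound 13/12 is ≥ 1, the union bound is uninformative here; it does NOT by itself certify existence.

16·p = 13/12 ≈ 1.0833; existence NOT certified by the union bound.


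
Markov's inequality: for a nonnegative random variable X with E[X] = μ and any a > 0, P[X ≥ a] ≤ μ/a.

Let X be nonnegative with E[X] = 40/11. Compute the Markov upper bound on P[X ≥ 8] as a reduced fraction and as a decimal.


μ = E[X] = 40/11, a = 8.
Markov: P[X ≥ 8] ≤ μ/a = (40/11)/8 = 5/11.
Numerically: ≈ 0.45455.
(Since a = 8 > μ = 3.63636, the bound 5/11 is < 1 and informative.)

P[X ≥ 8] ≤ 5/11 ≈ 0.45455.


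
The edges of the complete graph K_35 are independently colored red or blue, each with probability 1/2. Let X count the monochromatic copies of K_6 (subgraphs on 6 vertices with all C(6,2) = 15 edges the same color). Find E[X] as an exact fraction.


Let X = Σ_S X_S over the C(35, 6) = 1623160 subsets S of size 6, where X_S = 1 if the K_6 on S is monochromatic.
For a fixed S, the K_6 on S has C(6, 2) = 15 edges. P[all 15 edges red] = (1/2)^15, and likewise for blue, so P[monochromatic] = 2·(1/2)^15 = 2^{1 − 15} = 1/16384.
By linearity of expectation: E[X] = C(35, 6) · 2^{1 − 15} = 1623160 · 1/16384 = 202895/2048.
Numerically: E[X] ≈ 99.06982.

E[X] = C(35,6)·2^(1−C(6,2)) = 202895/2048 ≈ 99.06982.


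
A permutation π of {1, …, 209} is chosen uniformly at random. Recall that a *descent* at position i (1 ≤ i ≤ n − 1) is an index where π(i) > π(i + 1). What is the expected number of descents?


Write X = Σ X_I over i = 1, …, 208, with X_I the indicator of one descent.
There are 208 indicators.
For each fixed i, the pair (π(i), π(i+1)) is a uniformly random ordered pair of distinct values from {1, …, 209}; by symmetry P[π(i) > π(i+1)] = 1/2.
By linearity: E[X] = 208 · (1/2) = (209 − 1) · (1/2) = 104 ≈ 104.000000.

E[X] = 104 = 104.000000.


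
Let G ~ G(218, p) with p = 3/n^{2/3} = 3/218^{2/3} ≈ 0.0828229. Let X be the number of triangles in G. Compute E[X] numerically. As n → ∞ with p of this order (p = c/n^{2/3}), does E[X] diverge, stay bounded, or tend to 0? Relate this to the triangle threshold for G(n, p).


Number of potential triangles: C(218, 3) = 1703016.
Each occurs with probability p³ ≈ (0.0828229)³ ≈ 5.68133995e-04.
By linearity: E[X] = C(218, 3)·p³ ≈ 1703016 · 5.68133995e-04 ≈ 967.541284.
Since α = 2/3 < 1, p = c/n^{2/3} ≫ 1/n is above the triangle threshold p ~ 1/n. Asymptotically E[X] ~ (c³/6)·n^{3(1−α)} = (3³/6)·n^{1} → ∞; triangles are abundant w.h.p.

E[X] ≈ 967.541284; in regime p = Θ(1/n^{2/3}) E[X] diverges (above the triangle threshold p ~ 1/n).


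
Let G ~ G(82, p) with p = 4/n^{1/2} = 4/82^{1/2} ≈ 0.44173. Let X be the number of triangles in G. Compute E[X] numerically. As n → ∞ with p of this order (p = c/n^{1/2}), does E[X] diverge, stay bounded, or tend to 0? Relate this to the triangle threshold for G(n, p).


Number of potential triangles: C(82, 3) = 88560.
Each occurs with probability p³ ≈ (0.44173)³ ≈ 8.6190459e-02.
By linearity: E[X] = C(82, 3)·p³ ≈ 88560 · 8.6190459e-02 ≈ 7633.02708.
Since α = 1/2 < 1, p = c/n^{1/2} ≫ 1/n is above the triangle threshold p ~ 1/n. Asymptotically E[X] ~ (c³/6)·n^{3(1−α)} = (4³/6)·n^{1.5} → ∞; triangles are abundant w.h.p.

E[X] ≈ 7633.02708; in regime p = Θ(1/n^{1/2}) E[X] diverges (above the triangle threshold p ~ 1/n).


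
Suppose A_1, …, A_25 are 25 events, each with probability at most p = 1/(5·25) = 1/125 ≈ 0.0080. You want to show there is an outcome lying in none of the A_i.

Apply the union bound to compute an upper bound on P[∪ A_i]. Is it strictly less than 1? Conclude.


Union bound: P[∪_{i=1}^{25} A_i] ≤ Σ_i P[A_i] ≤ 25·p = 25·(1/125) = 1/5.
Numerically: 1/5 ≈ 0.2000.
Is 1/5 < 1? YES.
Since P[∪ A_i] ≤ 1/5 < 1, the complement has P[∩ A_i^c] ≥ 1 − 1/5 = 4/5 > 0, so some outcome avoids every A_i.

25·p = 1/5 ≈ 0.2000; existence CERTIFIED by the union bound.


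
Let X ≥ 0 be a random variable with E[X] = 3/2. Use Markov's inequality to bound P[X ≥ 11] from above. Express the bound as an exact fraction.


μ = E[X] = 3/2, a = 11.
Markov: P[X ≥ 11] ≤ μ/a = (3/2)/11 = 3/22.
Numerically: ≈ 0.13636.
(Since a = 11 > μ = 1.50000, the bound 3/22 is < 1 and informative.)

P[X ≥ 11] ≤ 3/22 ≈ 0.13636.


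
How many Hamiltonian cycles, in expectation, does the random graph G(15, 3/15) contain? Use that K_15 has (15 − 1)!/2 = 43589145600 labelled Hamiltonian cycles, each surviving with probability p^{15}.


K_15 has (15 − 1)!/2 = 43589145600 labelled Hamiltonian cycles.
For each such Hamiltonian cycle H, let X_H = 1 if all 15 edges of H are present in G. Then P[X_H = 1] = p^{15} = (1/5)^{15} = 1/30517578125.
Summing the indicators: E[X] = Σ_H E[X_H] = 43589145600 · p^{15} = 43589145600 · 1/30517578125 = 1743565824/1220703125.
Numerically: E[X] ≈ 1.428.

E[X] = 43589145600 · (1/5)^{15} = 1743565824/1220703125 ≈ 1.428.


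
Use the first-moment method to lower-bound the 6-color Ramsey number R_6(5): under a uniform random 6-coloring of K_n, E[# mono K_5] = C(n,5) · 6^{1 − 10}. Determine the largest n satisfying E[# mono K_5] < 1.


We need C(n, 5) · 6^{1 − 10} < 1, i.e. C(n, 5) < 6^{10 − 1} = 10077696.
Check values of n near the boundary:
  n = 62: C(62, 5) = 6471002; 6471002 < 10077696? YES
  n = 63: C(63, 5) = 7028847; 7028847 < 10077696? YES
  n = 64: C(64, 5) = 7624512; 7624512 < 10077696? YES
  n = 65: C(65, 5) = 8259888; 8259888 < 10077696? YES
  n = 66: C(66, 5) = 8936928; 8936928 < 10077696? YES
  n = 67: C(67, 5) = 9657648; 9657648 < 10077696? YES
  n = 68: C(68, 5) = 10424128; 10424128 < 10077696? NO
  n = 69: C(69, 5) = 11238513; 11238513 < 10077696? NO
The largest n with C(n, 5) < 10077696 is n = 67 (where E[X] = 67067/69984 ≈ 0.9583190). Hence R_6(5) > 67, i.e. R_6(5) ≥ 68.

Largest n = 67; hence R_6(5) > 67.
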